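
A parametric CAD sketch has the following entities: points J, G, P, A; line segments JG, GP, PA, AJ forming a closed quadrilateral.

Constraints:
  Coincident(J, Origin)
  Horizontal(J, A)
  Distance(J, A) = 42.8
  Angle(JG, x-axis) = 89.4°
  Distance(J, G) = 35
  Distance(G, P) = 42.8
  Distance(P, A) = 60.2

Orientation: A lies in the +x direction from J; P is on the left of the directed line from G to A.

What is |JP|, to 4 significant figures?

69.38

J is at the origin; J and A share the same y with |JA| = 42.8 and A in +x, so A = (42.8, 0). JG runs at 89.4° with |JG| = 35.0, so G = (0.3665, 35.00). P is determined by |GP| = 42.8 and |PA| = 60.2 together: it lies at the intersection of circle(G, 42.8) and circle(A, 60.2). With |GA| = 55.00, the foot of the radical line on GA is 11.21 from G and the perpendicular offset is √(42.8² − 11.21²) = 41.31. Taking the left-of-GA solution: P = (35.30, 59.73).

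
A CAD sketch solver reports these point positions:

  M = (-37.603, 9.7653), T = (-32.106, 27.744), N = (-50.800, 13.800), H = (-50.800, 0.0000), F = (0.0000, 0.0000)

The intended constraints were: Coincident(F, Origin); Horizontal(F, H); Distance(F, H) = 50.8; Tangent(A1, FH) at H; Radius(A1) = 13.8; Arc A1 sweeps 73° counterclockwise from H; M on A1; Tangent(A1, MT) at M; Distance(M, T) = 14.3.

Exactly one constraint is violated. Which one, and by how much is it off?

Distance(M, T) = 14.3 — off by 4.50.

F = (0.00, 0.00) ✓; F.y = 0.00, H.y = 0.00 ✓; |FH| = 50.80 ✓; ∠(NH, HF) = 90.00° ✓; |NH| = 13.80 ✓; bearing(N→M) − bearing(N→H) = 73.00° ✓; |NM| = 13.80 ✓; ∠(NM, MT) = 90.00° ✓; |MT| = 18.80 ✗.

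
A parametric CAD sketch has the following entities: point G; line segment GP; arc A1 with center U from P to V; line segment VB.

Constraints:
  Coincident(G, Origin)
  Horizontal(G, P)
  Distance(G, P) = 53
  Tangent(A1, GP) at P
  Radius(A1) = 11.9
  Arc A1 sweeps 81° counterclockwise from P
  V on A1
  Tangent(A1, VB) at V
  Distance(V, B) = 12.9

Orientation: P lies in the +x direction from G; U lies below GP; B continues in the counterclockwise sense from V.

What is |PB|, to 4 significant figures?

26.62

G is at the origin; GP is horizontal with |GP| = 53.0 and P on the +x side, so P = (53.00, 0.000). The tangent condition forces UP to be normal to GP, so U = P + (0, -11.9) = (53.00, -11.90). On A1, P sits at bearing 90° from U; an 81° counterclockwise sweep puts V at bearing 171°, so V = U + 11.9·(cos 171°, sin 171°) = (41.25, -10.04). Since A1 is tangent to VB there, UV ⟂ VB, so VB runs along (−sin 171°, cos 171°); with |VB| = 12.9, B = (39.23, -22.78). Then |PB| = |B − P| = 26.62.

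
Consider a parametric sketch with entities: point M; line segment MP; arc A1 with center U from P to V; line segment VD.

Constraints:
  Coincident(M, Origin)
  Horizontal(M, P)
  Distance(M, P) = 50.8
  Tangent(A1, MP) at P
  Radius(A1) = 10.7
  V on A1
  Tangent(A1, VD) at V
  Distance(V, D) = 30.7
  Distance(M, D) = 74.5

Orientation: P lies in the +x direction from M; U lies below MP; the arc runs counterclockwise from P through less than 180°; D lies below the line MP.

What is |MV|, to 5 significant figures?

46.006

M is at the origin; M and P share the same y with |MP| = 50.8 and P on the +x side, so P = (50.800, 0.0000). The tangent condition forces UP to be normal to MP, so U = P + (0, -10.7) = (50.800, -10.700). Since UV ⟂ VD (tangency), |UD| = √(10.7² + 30.7²) = 32.511 regardless of where V sits on A1. So D lies on both circle(M, 74.5) and circle(U, 32.511); the below-MP intersection is D = (62.075, -41.193). V is the foot of the tangent from D: V = (42.545, -17.507).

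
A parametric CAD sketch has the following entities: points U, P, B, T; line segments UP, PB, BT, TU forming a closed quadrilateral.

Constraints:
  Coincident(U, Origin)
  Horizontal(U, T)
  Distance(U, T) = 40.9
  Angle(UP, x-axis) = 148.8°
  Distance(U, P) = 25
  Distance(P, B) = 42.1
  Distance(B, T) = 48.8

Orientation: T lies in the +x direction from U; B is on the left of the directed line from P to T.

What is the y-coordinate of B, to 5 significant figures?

39.058

Checks: |PB| = 42.10 ✓; |BT| = 48.80 ✓.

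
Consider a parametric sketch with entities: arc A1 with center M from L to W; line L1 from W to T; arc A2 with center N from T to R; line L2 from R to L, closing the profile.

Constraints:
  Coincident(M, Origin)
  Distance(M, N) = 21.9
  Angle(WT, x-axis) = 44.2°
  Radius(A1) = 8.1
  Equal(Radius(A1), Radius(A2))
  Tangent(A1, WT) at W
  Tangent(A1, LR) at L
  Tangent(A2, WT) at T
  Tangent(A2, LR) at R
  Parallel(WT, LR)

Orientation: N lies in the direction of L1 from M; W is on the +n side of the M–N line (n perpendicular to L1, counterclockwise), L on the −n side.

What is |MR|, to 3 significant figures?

23.3

Tangency of A1 to both parallel lines with radius 8.1 puts W and L at M ± 8.1·n: W = (-5.65, 5.81), L = (5.65, -5.81). Equal radii place T and R the same way about N: T = N + 8.1·n = (10.1, 21.1), R = N − 8.1·n = (21.3, 9.46). Then |MR| = |R − M| = 23.3.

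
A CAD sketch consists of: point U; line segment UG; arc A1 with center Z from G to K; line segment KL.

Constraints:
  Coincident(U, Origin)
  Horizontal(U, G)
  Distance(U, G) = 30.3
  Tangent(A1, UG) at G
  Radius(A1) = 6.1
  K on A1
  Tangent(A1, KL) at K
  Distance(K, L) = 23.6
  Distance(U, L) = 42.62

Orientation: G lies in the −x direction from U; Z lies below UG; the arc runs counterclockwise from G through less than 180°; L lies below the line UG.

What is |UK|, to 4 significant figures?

36.99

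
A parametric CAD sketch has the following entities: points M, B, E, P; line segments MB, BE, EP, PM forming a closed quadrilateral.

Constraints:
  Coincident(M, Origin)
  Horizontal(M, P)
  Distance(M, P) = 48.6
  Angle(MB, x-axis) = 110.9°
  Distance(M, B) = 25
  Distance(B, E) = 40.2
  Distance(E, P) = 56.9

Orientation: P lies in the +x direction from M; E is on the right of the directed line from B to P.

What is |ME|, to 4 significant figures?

17.70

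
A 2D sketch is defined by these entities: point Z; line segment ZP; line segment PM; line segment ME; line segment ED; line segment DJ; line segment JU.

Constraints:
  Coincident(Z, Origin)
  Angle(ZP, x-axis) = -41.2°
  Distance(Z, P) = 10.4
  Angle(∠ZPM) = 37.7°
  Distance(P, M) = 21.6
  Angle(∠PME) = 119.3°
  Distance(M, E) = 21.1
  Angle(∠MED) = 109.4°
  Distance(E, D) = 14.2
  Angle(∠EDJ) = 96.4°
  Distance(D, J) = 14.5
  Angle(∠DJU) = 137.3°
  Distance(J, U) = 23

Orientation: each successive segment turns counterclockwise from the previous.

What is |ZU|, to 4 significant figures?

8.432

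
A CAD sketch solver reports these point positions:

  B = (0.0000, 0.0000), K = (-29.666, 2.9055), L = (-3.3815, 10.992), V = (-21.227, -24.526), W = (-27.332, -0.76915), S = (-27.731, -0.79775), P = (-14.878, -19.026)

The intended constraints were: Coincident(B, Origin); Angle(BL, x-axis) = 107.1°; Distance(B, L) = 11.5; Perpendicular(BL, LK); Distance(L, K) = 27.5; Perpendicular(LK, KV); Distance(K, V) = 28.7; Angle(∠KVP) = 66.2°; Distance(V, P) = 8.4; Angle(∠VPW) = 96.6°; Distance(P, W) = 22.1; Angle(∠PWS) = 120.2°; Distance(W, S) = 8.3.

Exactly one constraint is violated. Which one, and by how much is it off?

Distance(W, S) = 8.3 — off by 7.90.

B = (0.00, 0.00) ✓; BL at 107.1° ✓; |BL| = 11.50 ✓; ∠(BL, LK) = 90.00° ✓; |LK| = 27.50 ✓; ∠(LK, KV) = 90.00° ✓; |KV| = 28.70 ✓; ∠KVP = 66.20° ✓; |VP| = 8.400 ✓; ∠VPW = 96.60° ✓; |PW| = 22.10 ✓; ∠PWS = 120.2° ✓; |WS| = 0.4000 ✗.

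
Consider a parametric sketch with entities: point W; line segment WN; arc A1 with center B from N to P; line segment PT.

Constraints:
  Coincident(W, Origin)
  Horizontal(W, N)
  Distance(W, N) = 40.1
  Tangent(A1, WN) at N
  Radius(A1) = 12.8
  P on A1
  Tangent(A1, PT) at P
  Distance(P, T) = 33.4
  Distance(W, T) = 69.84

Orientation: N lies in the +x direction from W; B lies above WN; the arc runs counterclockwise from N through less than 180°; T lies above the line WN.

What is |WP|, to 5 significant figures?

54.494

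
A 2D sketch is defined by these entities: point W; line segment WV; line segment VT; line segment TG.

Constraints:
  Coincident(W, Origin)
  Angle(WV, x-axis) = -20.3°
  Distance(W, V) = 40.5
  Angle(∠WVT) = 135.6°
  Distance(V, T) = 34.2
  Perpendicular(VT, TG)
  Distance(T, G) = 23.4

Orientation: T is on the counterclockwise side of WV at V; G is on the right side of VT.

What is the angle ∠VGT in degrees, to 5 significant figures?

55.620°

W is at the origin; WV runs at -20.3° with length 40.5, so V = 40.5·(cos -20.3°, sin -20.3°) = (37.985, -14.051). ∠WVT = 135.6°, so VT runs at -20.3° + (180° − 135.6°) = 24.100° from the x-axis; with |VT| = 34.2, T = V + 34.2·(cos 24.100°, sin 24.100°) = (69.203, -0.085992). VT is perpendicular to TG; with |TG| = 23.4 on the right of VT, G = T + 23.4·(0.40833, -0.91283) = (78.758, -21.446). Then cos ∠VGT = GV·GT / (|GV||GT|), giving 55.620°.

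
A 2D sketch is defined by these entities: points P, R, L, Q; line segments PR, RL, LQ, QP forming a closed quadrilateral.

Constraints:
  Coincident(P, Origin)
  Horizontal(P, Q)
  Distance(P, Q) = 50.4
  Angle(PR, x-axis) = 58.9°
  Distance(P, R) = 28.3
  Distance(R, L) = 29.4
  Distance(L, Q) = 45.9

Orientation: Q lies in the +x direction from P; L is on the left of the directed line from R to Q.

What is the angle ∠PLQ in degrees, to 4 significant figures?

57.41°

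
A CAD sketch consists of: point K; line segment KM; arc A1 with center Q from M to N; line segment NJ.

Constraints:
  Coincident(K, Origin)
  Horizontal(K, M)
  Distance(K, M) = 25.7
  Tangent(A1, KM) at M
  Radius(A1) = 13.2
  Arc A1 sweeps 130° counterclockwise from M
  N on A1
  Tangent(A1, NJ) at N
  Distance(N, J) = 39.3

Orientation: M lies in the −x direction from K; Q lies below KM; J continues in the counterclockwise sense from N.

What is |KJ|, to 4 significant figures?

52.85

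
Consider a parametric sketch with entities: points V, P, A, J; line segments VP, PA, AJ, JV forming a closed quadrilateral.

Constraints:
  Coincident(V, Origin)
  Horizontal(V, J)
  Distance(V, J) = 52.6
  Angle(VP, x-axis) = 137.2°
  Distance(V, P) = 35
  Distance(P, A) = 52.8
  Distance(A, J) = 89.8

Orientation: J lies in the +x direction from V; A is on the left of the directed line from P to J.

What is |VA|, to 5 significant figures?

71.135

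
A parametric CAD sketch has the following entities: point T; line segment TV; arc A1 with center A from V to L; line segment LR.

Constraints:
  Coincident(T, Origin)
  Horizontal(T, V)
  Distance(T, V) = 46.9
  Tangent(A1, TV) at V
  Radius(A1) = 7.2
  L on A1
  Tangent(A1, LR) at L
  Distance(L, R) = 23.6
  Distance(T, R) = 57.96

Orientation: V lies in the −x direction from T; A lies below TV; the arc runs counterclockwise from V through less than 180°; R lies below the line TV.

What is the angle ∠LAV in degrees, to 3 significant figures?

103°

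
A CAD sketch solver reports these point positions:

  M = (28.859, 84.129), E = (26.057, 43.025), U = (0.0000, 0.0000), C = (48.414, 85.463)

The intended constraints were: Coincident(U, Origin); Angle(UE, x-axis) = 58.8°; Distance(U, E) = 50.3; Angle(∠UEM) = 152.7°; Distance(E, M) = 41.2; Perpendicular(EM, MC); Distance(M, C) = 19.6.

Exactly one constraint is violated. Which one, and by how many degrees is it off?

Perpendicular(EM, MC) — off by 7.80°.

U = (0.00, 0.00) ✓; UE at 58.80° ✓; |UE| = 50.30 ✓; ∠UEM = 152.7° ✓; |EM| = 41.20 ✓; ∠(EM, MC) = 82.20° ✗; |MC| = 19.60 ✓.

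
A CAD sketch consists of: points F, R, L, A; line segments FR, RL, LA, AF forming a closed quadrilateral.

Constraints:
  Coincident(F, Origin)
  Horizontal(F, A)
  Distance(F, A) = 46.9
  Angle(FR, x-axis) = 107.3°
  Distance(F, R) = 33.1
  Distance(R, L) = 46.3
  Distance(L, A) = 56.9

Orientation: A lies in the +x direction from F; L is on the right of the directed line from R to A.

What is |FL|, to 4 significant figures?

16.74

Checks: |RL| = 46.30 ✓; |LA| = 56.90 ✓.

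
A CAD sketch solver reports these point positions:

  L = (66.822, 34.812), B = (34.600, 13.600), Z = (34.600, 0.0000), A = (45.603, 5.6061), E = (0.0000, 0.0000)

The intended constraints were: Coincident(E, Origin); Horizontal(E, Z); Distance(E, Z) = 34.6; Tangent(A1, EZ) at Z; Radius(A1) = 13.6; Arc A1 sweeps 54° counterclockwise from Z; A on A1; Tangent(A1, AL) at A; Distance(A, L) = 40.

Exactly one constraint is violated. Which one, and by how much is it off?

Distance(A, L) = 40 — off by 3.90.

E = (0.00, 0.00) ✓; E.y = 0.00, Z.y = 0.00 ✓; |EZ| = 34.60 ✓; ∠(BZ, ZE) = 90.00° ✓; |BZ| = 13.60 ✓; bearing(B→A) − bearing(B→Z) = 54.00° ✓; |BA| = 13.60 ✓; ∠(BA, AL) = 90.00° ✓; |AL| = 36.10 ✗.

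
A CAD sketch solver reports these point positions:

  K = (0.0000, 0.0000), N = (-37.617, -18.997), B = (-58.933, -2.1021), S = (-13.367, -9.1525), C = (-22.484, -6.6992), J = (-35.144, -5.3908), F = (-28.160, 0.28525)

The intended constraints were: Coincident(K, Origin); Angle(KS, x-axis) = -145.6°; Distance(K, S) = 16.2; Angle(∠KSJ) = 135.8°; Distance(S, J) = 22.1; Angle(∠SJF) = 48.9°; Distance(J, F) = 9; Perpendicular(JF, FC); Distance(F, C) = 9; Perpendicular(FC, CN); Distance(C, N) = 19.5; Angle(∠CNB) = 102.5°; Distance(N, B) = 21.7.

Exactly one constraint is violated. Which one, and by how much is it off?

Distance(N, B) = 21.7 — off by 5.50.

K = (0.00, 0.00) ✓; KS at -145.6° ✓; |KS| = 16.20 ✓; ∠KSJ = 135.8° ✓; |SJ| = 22.10 ✓; ∠SJF = 48.90° ✓; |JF| = 9.000 ✓; ∠(JF, FC) = 90.00° ✓; |FC| = 9.000 ✓; ∠(FC, CN) = 90.00° ✓; |CN| = 19.50 ✓; ∠CNB = 102.5° ✓; |NB| = 27.20 ✗.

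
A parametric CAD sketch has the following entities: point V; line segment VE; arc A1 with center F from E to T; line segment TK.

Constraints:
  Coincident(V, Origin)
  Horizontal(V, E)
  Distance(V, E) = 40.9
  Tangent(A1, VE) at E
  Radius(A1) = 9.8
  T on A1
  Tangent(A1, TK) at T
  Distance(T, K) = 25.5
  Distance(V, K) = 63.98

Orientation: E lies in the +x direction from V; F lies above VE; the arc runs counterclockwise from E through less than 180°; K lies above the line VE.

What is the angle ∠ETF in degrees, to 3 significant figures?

49.4°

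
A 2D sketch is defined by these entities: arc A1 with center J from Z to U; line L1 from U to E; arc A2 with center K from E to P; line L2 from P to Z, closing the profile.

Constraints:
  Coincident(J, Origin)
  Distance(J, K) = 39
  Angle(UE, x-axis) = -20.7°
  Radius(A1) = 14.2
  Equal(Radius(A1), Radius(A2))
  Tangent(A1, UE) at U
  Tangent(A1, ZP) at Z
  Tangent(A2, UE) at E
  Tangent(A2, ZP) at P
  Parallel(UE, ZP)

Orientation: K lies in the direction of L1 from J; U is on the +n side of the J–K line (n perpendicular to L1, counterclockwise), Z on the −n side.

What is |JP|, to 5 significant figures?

41.505

Tangency of A1 to both parallel lines with radius 14.2 puts U and Z at J ± 14.2·n: U = (5.0193, 13.283), Z = (-5.0193, -13.283). Equal radii place E and P the same way about K: E = K + 14.2·n = (41.502, -0.50221), P = K − 14.2·n = (31.463, -27.069). Then |JP| = |P − J| = 41.505.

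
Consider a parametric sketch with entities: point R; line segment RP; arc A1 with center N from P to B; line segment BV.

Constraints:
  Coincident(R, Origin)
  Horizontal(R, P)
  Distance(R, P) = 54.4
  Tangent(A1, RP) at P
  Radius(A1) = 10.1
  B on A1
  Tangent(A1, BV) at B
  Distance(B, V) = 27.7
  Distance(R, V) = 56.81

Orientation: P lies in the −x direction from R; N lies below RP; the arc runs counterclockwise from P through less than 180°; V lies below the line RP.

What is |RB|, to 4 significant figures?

64.08

Checks: |NB| = 10.10 ✓; ∠(NB, BV) = 90.00° ✓; |BV| = 27.70 ✓; |RV| = 56.81 ✓.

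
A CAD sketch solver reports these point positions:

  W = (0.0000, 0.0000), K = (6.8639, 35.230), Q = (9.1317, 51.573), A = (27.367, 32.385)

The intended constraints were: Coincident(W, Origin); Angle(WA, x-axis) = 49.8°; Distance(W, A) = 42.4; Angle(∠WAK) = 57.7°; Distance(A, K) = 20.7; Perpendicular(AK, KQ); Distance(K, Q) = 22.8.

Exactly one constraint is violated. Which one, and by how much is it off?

Distance(K, Q) = 22.8 — off by 6.30.

W = (0.00, 0.00) ✓; WA at 49.80° ✓; |WA| = 42.40 ✓; ∠WAK = 57.70° ✓; |AK| = 20.70 ✓; ∠(AK, KQ) = 90.00° ✓; |KQ| = 16.50 ✗.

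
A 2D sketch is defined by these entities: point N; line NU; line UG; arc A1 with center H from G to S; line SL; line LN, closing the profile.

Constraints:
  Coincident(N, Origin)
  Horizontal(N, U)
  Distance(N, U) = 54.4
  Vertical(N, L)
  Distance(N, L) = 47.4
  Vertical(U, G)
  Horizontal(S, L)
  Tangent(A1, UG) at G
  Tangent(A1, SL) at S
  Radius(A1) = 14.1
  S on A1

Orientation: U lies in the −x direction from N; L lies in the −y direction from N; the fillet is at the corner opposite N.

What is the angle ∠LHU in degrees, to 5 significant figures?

132.23°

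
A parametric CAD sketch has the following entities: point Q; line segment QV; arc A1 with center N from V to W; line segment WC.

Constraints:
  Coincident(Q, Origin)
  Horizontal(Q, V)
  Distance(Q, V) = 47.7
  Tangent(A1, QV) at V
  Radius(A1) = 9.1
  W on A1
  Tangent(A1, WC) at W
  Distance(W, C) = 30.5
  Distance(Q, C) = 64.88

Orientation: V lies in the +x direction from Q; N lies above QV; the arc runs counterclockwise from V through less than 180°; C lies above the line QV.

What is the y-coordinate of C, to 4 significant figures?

40.81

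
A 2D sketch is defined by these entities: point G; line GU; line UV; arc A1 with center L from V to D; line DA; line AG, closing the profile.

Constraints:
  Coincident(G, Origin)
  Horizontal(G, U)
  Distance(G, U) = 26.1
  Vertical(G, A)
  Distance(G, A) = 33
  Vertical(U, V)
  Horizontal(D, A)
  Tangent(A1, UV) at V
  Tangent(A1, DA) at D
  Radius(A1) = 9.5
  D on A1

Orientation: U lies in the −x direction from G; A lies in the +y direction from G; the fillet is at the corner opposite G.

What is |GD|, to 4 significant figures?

36.94

The virtual corner opposite G is at (-26.10, 33.00). Since A1 is tangent to UV there, LV ⟂ UV and A1 meets DA tangentially, so LD is at right angles to DA, with radius 9.5, so the center L sits 9.5 in from both sides at L = (-16.60, 23.50). That places the tangent points at V = (-26.10, 23.50) on UV and D = (-16.60, 33.00) on DA. Then |GD| = |D − G| = 36.94.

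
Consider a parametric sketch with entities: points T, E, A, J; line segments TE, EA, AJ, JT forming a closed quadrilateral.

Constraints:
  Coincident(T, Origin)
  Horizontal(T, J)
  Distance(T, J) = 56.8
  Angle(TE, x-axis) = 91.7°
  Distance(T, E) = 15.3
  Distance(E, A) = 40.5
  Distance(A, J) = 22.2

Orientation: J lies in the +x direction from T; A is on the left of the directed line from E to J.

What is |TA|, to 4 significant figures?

42.60

Checks: TE at 91.70° ✓; |EA| = 40.50 ✓; |AJ| = 22.20 ✓.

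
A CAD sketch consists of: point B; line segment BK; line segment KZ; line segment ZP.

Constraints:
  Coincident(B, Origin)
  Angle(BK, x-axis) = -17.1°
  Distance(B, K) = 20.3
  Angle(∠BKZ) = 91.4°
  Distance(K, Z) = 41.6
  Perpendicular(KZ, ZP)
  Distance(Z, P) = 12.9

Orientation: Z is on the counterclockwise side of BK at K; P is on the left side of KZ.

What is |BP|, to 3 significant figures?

42.7

B is at the origin; BK runs at -17.1° with length 20.3, so K = 20.3·(cos -17.1°, sin -17.1°) = (19.4, -5.97). ∠BKZ = 91.4°, so KZ runs at -17.1° + (180° − 91.4°) = 71.5° from the x-axis; with |KZ| = 41.6, Z = K + 41.6·(cos 71.5°, sin 71.5°) = (32.6, 33.5). KZ is perpendicular to ZP; with |ZP| = 12.9 on the left of KZ, P = Z + 12.9·(-0.948, 0.317) = (20.4, 37.6). Then |BP| = |P − B| = 42.7.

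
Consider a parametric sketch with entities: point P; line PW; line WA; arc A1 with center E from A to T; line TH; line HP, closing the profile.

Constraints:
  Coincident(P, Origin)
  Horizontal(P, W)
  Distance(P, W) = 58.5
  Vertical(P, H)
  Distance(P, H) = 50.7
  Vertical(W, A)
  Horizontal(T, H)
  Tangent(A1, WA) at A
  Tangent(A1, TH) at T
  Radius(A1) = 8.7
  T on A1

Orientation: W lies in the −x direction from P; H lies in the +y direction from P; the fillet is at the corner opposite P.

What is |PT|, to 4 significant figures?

71.07

P is at the origin; P and W share the same y with |PW| = 58.5 and W on the −x side, so W = (-58.50, 0.000). PH is vertical with |PH| = 50.7 and H on the +y side, so H = (0.000, 50.70). The virtual corner opposite P is at (-58.50, 50.70). The tangent condition forces EA to be normal to WA and tangency of A1 to TH means the radius ET is perpendicular to TH, with radius 8.7, so the center E sits 8.7 in from both sides at E = (-49.80, 42.00). That places the tangent points at A = (-58.50, 42.00) on WA and T = (-49.80, 50.70) on TH. Then |PT| = |T − P| = 71.07.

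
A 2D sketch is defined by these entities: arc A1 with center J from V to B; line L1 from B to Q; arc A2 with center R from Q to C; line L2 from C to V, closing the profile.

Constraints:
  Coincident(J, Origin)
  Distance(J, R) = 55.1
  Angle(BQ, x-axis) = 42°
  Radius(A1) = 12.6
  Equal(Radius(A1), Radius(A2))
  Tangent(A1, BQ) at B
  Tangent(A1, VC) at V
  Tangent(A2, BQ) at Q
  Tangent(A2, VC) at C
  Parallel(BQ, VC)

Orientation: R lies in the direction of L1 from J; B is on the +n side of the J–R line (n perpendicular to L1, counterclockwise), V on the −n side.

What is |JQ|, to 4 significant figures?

56.52

Tangency of A1 to both parallel lines with radius 12.6 puts B and V at J ± 12.6·n: B = (-8.431, 9.364), V = (8.431, -9.364). Equal radii place Q and C the same way about R: Q = R + 12.6·n = (32.52, 46.23), C = R − 12.6·n = (49.38, 27.51). Then |JQ| = |Q − J| = 56.52.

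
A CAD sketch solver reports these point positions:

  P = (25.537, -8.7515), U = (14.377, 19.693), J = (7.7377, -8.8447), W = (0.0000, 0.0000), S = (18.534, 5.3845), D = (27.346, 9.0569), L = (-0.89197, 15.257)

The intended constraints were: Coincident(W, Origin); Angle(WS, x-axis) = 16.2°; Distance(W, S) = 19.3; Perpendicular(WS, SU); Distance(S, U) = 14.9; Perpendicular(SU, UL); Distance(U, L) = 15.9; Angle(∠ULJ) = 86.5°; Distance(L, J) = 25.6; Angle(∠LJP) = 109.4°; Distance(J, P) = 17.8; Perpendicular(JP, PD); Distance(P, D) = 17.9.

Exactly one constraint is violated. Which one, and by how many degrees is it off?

Perpendicular(JP, PD) — off by 6.10°.

W = (0.00, 0.00) ✓; WS at 16.20° ✓; |WS| = 19.30 ✓; ∠(WS, SU) = 90.00° ✓; |SU| = 14.90 ✓; ∠(SU, UL) = 90.00° ✓; |UL| = 15.90 ✓; ∠ULJ = 86.50° ✓; |LJ| = 25.60 ✓; ∠LJP = 109.4° ✓; |JP| = 17.80 ✓; ∠(JP, PD) = 83.90° ✗; |PD| = 17.90 ✓.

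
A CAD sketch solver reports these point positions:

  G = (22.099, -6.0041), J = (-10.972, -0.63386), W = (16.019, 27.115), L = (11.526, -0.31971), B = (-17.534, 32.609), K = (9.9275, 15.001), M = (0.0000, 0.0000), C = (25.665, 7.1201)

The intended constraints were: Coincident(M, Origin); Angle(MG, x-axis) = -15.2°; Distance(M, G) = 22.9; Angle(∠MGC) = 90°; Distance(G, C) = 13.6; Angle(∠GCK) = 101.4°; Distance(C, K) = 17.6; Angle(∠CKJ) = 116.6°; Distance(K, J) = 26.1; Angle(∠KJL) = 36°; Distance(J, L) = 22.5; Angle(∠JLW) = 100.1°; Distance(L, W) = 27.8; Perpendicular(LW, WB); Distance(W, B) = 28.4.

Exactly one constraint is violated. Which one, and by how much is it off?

Distance(W, B) = 28.4 — off by 5.60.

M = (0.00, 0.00) ✓; MG at -15.20° ✓; |MG| = 22.90 ✓; ∠MGC = 90.00° ✓; |GC| = 13.60 ✓; ∠GCK = 101.4° ✓; |CK| = 17.60 ✓; ∠CKJ = 116.6° ✓; |KJ| = 26.10 ✓; ∠KJL = 36.00° ✓; |JL| = 22.50 ✓; ∠JLW = 100.1° ✓; |LW| = 27.80 ✓; ∠(LW, WB) = 90.00° ✓; |WB| = 34.00 ✗.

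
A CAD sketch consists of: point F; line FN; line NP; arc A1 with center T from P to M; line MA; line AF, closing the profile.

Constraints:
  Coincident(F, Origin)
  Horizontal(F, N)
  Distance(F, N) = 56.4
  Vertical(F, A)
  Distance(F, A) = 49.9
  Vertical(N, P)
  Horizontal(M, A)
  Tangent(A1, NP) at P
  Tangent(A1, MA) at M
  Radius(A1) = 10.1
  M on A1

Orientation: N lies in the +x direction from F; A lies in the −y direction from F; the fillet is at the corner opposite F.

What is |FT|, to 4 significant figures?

61.06

F is at the origin; F and N share the same y with |FN| = 56.4 and N on the +x side, so N = (56.40, 0.000). FA is vertical with |FA| = 49.9 and A on the −y side, so A = (0.000, -49.90). The virtual corner opposite F is at (56.40, -49.90). Since A1 is tangent to NP there, TP ⟂ NP and A1 meets MA tangentially, so TM is at right angles to MA, with radius 10.1, so the center T sits 10.1 in from both sides at T = (46.30, -39.80). Then |FT| = |T − F| = 61.06.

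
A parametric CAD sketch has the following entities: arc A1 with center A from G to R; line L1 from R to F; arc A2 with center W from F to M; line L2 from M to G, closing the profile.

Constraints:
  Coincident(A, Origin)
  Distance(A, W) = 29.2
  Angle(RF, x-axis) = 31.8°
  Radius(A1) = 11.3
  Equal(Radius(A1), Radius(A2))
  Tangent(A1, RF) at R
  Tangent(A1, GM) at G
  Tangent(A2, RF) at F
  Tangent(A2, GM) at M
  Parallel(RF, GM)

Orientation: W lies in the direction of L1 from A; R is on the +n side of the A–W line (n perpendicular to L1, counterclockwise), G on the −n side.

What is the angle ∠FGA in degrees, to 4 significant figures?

52.26°

The slot axis is L1's direction at 31.8°, so u = (cos 31.8°, sin 31.8°) = (0.8499, 0.5270) and n = (−sin 31.8°, cos 31.8°) = (-0.5270, 0.8499). A is at the origin and W lies 29.2 along u from A, so W = 29.2·u = (24.82, 15.39). Tangency of A1 to both parallel lines with radius 11.3 puts R and G at A ± 11.3·n: R = (-5.955, 9.604), G = (5.955, -9.604). Equal radii place F and M the same way about W: F = W + 11.3·n = (18.86, 24.99), M = W − 11.3·n = (30.77, 5.783). Then cos ∠FGA = GF·GA / (|GF||GA|), giving 52.26°.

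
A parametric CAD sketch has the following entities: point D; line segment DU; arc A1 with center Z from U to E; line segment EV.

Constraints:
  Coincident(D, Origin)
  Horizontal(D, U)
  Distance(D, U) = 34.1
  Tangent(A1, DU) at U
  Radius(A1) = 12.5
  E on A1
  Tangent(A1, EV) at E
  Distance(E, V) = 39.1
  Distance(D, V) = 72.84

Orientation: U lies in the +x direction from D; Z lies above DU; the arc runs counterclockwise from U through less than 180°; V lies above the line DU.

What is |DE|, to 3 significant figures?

47.3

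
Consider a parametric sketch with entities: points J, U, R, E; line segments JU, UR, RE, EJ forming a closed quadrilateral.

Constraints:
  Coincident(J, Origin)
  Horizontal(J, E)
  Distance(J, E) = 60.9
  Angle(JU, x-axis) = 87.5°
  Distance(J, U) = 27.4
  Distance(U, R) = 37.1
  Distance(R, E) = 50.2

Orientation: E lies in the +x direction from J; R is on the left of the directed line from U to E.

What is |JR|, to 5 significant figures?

55.311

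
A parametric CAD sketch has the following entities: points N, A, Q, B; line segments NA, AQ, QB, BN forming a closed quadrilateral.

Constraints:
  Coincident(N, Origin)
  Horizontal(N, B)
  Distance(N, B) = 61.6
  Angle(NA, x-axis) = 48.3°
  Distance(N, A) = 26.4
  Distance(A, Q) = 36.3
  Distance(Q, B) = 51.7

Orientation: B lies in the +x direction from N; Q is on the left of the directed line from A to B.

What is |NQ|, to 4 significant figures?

62.70

N is at the origin; NB is horizontal with |NB| = 61.6 and B in +x, so B = (61.6, 0). NA runs at 48.3° with |NA| = 26.4, so A = (17.56, 19.71). Q is determined by |AQ| = 36.3 and |QB| = 51.7 together: it lies at the intersection of circle(A, 36.3) and circle(B, 51.7). With |AB| = 48.25, the foot of the radical line on AB is 10.08 from A and the perpendicular offset is √(36.3² − 10.08²) = 34.87. Taking the left-of-AB solution: Q = (41.01, 47.42).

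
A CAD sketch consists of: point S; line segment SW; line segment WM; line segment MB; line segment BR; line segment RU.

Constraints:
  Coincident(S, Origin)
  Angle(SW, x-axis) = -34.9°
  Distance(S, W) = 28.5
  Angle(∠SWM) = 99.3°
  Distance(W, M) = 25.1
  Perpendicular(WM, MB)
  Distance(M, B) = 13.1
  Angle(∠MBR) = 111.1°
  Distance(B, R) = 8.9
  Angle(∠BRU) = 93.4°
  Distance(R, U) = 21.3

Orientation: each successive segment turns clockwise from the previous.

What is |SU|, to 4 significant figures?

33.64

∠MBR = 111.1° gives BR at 85.50° from the x-axis; with |BR| = 8.9, R = (1.413, -24.41). ∠BRU = 93.4° gives RU at -1.100° from the x-axis; with |RU| = 21.3, U = (22.71, -24.82). Then |SU| = |U − S| = 33.64.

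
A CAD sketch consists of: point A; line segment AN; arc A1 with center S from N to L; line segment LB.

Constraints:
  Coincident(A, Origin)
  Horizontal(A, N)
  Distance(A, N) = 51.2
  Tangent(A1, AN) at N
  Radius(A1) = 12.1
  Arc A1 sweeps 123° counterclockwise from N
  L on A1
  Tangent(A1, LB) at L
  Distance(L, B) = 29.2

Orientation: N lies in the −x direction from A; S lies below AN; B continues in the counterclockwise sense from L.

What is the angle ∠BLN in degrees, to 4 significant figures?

118.5°

A is at the origin; A and N share the same y with |AN| = 51.2 and N on the −x side, so N = (-51.20, 0.000). A1 meets AN tangentially, so SN is at right angles to AN, so S = N + (0, -12.1) = (-51.20, -12.10). On A1, N sits at bearing 90° from S; a 123° counterclockwise sweep puts L at bearing 213°, so L = S + 12.1·(cos 213°, sin 213°) = (-61.35, -18.69). Tangency of A1 to LB means the radius SL is perpendicular to LB, so LB runs along (−sin 213°, cos 213°); with |LB| = 29.2, B = (-45.44, -43.18). Then cos ∠BLN = LB·LN / (|LB||LN|), giving 118.5°.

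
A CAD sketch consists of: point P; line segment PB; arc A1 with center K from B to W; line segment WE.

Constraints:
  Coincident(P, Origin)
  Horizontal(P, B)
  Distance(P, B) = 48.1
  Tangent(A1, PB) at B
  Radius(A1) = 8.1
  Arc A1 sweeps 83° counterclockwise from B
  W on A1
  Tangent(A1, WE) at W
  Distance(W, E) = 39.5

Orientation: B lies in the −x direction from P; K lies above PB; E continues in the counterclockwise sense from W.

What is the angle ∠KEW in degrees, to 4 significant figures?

11.59°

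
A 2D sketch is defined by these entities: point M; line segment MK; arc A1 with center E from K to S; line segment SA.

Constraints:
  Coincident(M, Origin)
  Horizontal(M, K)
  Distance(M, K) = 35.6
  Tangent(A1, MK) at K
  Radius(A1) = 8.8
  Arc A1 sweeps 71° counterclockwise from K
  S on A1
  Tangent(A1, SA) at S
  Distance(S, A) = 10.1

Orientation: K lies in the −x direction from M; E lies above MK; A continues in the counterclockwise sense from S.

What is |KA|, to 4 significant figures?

19.35

M is at the origin; MK is horizontal with |MK| = 35.6 and K on the −x side, so K = (-35.60, 0.000). Since A1 is tangent to MK there, EK ⟂ MK, so E = K + (0, 8.8) = (-35.60, 8.800). On A1, K sits at bearing -90° from E; a 71° counterclockwise sweep puts S at bearing -19°, so S = E + 8.8·(cos -19°, sin -19°) = (-27.28, 5.935). Since A1 is tangent to SA there, ES ⟂ SA, so SA runs along (−sin -19°, cos -19°); with |SA| = 10.1, A = (-23.99, 15.48). Then |KA| = |A − K| = 19.35.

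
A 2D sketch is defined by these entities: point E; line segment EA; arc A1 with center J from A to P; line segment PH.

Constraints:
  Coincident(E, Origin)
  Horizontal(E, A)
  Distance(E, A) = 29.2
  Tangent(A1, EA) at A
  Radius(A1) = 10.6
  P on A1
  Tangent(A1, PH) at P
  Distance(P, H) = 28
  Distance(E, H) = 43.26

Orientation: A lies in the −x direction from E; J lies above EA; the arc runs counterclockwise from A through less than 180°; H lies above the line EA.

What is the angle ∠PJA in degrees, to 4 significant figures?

91.09°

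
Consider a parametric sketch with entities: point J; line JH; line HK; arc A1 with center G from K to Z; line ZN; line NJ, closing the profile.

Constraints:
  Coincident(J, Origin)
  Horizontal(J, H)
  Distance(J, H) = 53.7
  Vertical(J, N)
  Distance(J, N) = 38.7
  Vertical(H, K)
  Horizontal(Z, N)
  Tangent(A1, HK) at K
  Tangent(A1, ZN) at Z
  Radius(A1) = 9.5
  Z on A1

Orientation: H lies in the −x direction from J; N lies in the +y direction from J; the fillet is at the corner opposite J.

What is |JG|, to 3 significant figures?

53.0

J is at the origin; J and H share the same y with |JH| = 53.7 and H on the −x side, so H = (-53.7, 0.00). JN is vertical with |JN| = 38.7 and N on the +y side, so N = (0.00, 38.7). The virtual corner opposite J is at (-53.7, 38.7). Tangency of A1 to HK means the radius GK is perpendicular to HK and A1 meets ZN tangentially, so GZ is at right angles to ZN, with radius 9.5, so the center G sits 9.5 in from both sides at G = (-44.2, 29.2). Then |JG| = |G − J| = 53.0.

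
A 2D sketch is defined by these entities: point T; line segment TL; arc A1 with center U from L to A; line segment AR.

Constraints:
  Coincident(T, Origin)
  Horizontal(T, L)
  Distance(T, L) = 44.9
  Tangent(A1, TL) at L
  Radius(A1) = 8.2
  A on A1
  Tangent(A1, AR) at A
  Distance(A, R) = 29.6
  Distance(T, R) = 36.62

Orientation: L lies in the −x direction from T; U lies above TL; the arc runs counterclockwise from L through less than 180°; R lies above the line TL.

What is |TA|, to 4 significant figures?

38.13

Checks: ∠(UL, LT) = 90.00° ✓; |UL| = 8.200 ✓; |UA| = 8.200 ✓; ∠(UA, AR) = 90.00° ✓; |AR| = 29.60 ✓; |TR| = 36.62 ✓.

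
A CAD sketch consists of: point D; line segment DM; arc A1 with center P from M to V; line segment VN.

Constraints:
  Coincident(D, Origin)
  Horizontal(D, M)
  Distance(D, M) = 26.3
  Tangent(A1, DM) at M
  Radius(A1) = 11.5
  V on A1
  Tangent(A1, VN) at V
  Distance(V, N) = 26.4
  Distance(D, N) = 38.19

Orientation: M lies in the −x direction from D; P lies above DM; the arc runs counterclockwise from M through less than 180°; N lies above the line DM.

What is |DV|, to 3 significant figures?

18.0

Checks: |PV| = 11.50 ✓; ∠(PV, VN) = 90.00° ✓; |VN| = 26.40 ✓; |DN| = 38.19 ✓.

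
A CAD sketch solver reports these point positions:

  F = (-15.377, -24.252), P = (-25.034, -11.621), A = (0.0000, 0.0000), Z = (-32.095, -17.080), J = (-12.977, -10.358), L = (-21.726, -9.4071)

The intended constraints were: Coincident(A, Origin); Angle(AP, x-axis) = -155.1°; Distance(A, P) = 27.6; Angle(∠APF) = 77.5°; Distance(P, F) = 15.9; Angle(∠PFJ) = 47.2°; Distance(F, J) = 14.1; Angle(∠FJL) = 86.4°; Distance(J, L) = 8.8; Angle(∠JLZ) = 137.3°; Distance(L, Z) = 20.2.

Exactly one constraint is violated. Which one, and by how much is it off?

Distance(L, Z) = 20.2 — off by 7.30.

A = (0.00, 0.00) ✓; AP at -155.1° ✓; |AP| = 27.60 ✓; ∠APF = 77.50° ✓; |PF| = 15.90 ✓; ∠PFJ = 47.20° ✓; |FJ| = 14.10 ✓; ∠FJL = 86.40° ✓; |JL| = 8.801 ✓; ∠JLZ = 137.3° ✓; |LZ| = 12.90 ✗.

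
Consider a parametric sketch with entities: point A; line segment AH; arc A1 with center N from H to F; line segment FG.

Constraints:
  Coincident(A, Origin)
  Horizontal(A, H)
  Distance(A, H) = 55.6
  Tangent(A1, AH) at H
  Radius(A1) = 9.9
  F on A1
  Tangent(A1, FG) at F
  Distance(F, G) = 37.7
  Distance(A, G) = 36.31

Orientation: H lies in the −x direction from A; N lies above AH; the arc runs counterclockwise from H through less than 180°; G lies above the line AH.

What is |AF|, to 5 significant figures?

48.772

A is at the origin; AH is horizontal with |AH| = 55.6 and H on the −x side, so H = (-55.600, 0.0000). Tangency of A1 to AH means the radius NH is perpendicular to AH, so N = H + (0, 9.9) = (-55.600, 9.9000). Since NF ⟂ FG (tangency), |NG| = √(9.9² + 37.7²) = 38.978 regardless of where F sits on A1. So G lies on both circle(A, 36.31) and circle(N, 38.978); the above-AH intersection is G = (-21.690, 29.120). F is the foot of the tangent from G: F = (-48.691, 2.8095).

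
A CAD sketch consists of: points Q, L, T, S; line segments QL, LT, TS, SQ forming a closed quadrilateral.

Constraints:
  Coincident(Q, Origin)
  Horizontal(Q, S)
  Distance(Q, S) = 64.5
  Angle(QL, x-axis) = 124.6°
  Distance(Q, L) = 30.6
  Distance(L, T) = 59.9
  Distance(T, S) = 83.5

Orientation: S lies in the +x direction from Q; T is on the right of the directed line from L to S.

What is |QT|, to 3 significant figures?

36.3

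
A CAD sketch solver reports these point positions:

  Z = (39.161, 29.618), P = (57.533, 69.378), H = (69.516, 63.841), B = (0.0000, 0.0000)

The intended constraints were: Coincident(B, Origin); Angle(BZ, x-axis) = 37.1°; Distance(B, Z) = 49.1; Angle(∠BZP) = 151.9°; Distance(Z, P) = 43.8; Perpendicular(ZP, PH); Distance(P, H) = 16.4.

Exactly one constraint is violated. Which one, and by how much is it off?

Distance(P, H) = 16.4 — off by 3.20.

B = (0.00, 0.00) ✓; BZ at 37.10° ✓; |BZ| = 49.10 ✓; ∠BZP = 151.9° ✓; |ZP| = 43.80 ✓; ∠(ZP, PH) = 90.00° ✓; |PH| = 13.20 ✗.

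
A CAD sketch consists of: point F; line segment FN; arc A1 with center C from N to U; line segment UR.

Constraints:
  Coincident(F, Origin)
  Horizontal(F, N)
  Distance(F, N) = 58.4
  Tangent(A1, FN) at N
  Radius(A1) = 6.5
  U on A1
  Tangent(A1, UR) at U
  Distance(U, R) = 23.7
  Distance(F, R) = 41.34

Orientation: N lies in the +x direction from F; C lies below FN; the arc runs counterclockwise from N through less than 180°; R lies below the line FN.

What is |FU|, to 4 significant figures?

53.87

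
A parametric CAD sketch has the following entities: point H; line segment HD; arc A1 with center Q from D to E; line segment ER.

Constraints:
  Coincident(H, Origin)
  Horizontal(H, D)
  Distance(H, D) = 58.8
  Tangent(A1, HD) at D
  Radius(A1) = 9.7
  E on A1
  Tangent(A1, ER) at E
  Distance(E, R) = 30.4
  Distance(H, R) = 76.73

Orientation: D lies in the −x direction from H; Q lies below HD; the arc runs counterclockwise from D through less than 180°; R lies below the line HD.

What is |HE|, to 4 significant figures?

69.29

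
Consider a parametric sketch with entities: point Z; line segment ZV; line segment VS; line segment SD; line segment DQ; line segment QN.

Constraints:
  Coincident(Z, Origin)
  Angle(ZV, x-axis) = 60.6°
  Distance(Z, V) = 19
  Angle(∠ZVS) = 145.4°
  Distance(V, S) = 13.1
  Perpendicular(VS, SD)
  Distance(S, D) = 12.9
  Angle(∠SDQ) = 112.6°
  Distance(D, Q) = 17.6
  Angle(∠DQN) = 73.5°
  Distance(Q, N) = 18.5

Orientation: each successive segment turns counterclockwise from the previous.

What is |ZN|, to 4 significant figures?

14.19

Z is at the origin; ZV runs at 60.6° with length 19.0, so V = (9.327, 16.55). ∠ZVS = 145.4° gives VS at 95.20° from the x-axis; with |VS| = 13.1, S = (8.140, 29.60). VS is perpendicular to SD, so SD runs at -174.8°; with |SD| = 12.9, D = (-4.707, 28.43). ∠SDQ = 112.6° gives DQ at -107.4° from the x-axis; with |DQ| = 17.6, Q = (-9.970, 11.64). ∠DQN = 73.5° gives QN at -0.9000° from the x-axis; with |QN| = 18.5, N = (8.528, 11.34). Then |ZN| = |N − Z| = 14.19.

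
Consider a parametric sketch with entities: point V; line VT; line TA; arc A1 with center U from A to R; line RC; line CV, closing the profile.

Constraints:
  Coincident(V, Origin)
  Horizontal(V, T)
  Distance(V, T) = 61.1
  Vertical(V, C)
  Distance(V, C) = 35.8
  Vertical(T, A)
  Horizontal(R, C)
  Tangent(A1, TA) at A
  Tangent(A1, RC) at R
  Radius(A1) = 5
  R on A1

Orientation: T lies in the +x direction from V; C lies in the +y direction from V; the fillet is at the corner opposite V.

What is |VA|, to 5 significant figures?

68.424

V is at the origin; VT is horizontal with |VT| = 61.1 and T on the +x side, so T = (61.100, 0.0000). V and C share the same x with |VC| = 35.8 and C on the +y side, so C = (0.0000, 35.800). The virtual corner opposite V is at (61.100, 35.800). A1 meets TA tangentially, so UA is at right angles to TA and tangency of A1 to RC means the radius UR is perpendicular to RC, with radius 5.0, so the center U sits 5.0 in from both sides at U = (56.100, 30.800). That places the tangent points at A = (61.100, 30.800) on TA and R = (56.100, 35.800) on RC. Then |VA| = |A − V| = 68.424.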